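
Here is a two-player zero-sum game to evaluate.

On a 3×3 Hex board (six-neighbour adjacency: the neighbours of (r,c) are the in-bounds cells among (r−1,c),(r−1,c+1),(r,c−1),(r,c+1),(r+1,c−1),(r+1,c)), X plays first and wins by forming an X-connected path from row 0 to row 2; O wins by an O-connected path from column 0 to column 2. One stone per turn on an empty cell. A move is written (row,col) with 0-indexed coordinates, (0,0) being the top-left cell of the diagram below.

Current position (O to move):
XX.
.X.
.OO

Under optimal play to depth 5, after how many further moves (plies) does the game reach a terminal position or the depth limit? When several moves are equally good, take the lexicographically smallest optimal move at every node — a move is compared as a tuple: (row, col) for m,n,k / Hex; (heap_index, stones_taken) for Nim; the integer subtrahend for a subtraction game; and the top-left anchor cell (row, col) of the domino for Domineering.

PV length from [XX./.X./.OO]: 1 ply

ply 1, O at XX./.X./.OO | (0,2)=-1→XXO/.X./.OO; (1,0)=-1→XX./OX./.OO; (1,2)=-1→XX./.XO/.OO; (2,0)=+1→XX./.X./OOO*
ply 2: XX./.X./OOO is terminal -1 (X); from XX./.X./.OO depth 5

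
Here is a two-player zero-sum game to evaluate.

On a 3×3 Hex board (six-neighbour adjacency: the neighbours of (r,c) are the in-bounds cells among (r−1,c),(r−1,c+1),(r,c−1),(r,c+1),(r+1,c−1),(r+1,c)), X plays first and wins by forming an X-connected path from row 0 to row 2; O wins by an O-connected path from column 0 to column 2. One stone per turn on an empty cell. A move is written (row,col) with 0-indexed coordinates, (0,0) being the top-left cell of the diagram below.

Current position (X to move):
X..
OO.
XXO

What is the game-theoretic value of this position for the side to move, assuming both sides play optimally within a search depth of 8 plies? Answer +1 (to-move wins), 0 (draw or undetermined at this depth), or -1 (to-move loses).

p1 X@[X../OO./XXO]: (0,1)[XX./OO./XXO]-1* (0,2)[X.X/OO./XXO]-1 (1,2)[X../OOX/XXO]-1
p2 O@[XX./OO./XXO]: (0,2)[XXO/OO./XXO]+1* (1,2)[XX./OOO/XXO]+1
p3 X@[XXO/OO./XXO] terminal -1; root [X../OO./XXO] d8

value(X../OO./XXO, X) = -1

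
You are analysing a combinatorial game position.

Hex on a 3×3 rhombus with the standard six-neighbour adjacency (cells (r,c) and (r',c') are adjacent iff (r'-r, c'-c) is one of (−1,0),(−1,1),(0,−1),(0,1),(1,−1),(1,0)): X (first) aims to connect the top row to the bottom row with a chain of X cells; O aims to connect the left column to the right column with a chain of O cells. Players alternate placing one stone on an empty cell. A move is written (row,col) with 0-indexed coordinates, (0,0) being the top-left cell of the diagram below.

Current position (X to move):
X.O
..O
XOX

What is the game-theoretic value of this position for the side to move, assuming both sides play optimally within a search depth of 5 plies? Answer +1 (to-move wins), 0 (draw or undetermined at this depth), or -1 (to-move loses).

value(X.O/..O/XOX, X) = +1

[X.O/..O/XOX] X move#1: (0,1):+1/XXO/..O/XOX*, (1,0):+1/X.O/X.O/XOX, (1,1):+1/X.O/.XO/XOX
[XXO/..O/XOX] O move#2: (1,0):-1/XXO/O.O/XOX*, (1,1):-1/XXO/.OO/XOX
[XXO/O.O/XOX] X move#3: (1,1):+1/XXO/OXO/XOX*
[XXO/OXO/XOX] end (terminal -1, O#4); searched X.O/..O/XOX to 5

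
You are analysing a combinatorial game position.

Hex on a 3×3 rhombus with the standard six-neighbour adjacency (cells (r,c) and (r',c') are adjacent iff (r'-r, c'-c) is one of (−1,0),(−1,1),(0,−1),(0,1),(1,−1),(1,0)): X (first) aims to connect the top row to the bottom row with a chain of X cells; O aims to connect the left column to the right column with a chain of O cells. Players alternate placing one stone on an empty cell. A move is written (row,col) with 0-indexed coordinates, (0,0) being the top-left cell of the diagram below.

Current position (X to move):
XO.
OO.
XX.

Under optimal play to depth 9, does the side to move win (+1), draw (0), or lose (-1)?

ply 1, X at XO./OO./XX. | (0,2)=-1→XOX/OO./XX.*; (1,2)=-1→XO./OOX/XX.; (2,2)=-1→XO./OO./XXX
ply 2, O at XOX/OO./XX. | (1,2)=+1→XOX/OOO/XX.*; (2,2)=-1→XOX/OO./XXO
ply 3: XOX/OOO/XX. is terminal -1 (X); from XO./OO./XX. depth 9

value(XO./OO./XX., X) = -1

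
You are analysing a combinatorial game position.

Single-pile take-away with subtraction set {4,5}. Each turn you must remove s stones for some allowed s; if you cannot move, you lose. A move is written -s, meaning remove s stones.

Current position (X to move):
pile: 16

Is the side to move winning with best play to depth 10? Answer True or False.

X winning at [16]: True

ply 1, X at 16 | -4=+1→12*; -5=+1→11
ply 2, O at 12 | -4=-1→8*; -5=-1→7
ply 3, X at 8 | -4=-1→4; -5=+1→3*
ply 4: 3 is terminal -1 (O); from 16 depth 10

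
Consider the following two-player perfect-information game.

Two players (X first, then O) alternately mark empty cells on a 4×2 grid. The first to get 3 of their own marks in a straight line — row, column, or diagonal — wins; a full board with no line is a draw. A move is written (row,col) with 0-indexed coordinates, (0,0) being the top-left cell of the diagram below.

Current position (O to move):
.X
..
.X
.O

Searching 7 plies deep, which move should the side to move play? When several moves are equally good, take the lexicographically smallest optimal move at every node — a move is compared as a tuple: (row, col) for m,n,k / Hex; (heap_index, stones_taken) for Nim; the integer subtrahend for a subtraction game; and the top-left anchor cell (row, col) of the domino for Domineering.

p1 O@[.X/../.X/.O]: (0,0)[OX/../.X/.O]-1 (1,0)[.X/O./.X/.O]-1 (1,1)[.X/.O/.X/.O]+0* (2,0)[.X/../OX/.O]-1 (3,0)[.X/../.X/OO]-1
p2 X@[.X/.O/.X/.O]: (0,0)[XX/.O/.X/.O]+0* (1,0)[.X/XO/.X/.O]+0 (2,0)[.X/.O/XX/.O]+0 (3,0)[.X/.O/.X/XO]+0
p3 O@[XX/.O/.X/.O]: (1,0)[XX/OO/.X/.O]+0* (2,0)[XX/.O/OX/.O]+0 (3,0)[XX/.O/.X/OO]+0
p4 X@[XX/OO/.X/.O]: (2,0)[XX/OO/XX/.O]+0* (3,0)[XX/OO/.X/XO]+0
p5 O@[XX/OO/XX/.O]: (3,0)[XX/OO/XX/OO]+0*
p6 X@[XX/OO/XX/OO] terminal +0; root [.X/../.X/.O] d7

O's best at [.X/../.X/.O]: (1,1)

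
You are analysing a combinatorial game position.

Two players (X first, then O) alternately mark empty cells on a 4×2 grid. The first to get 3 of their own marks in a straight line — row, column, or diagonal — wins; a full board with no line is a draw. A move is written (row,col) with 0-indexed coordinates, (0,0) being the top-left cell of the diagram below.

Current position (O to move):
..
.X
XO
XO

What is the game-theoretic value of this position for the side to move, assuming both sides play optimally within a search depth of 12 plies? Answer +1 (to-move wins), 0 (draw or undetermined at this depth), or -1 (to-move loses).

ply 1, O at ../.X/XO/XO | (0,0)=-1→O./.X/XO/XO; (0,1)=-1→.O/.X/XO/XO; (1,0)=+0→../OX/XO/XO*
ply 2, X at ../OX/XO/XO | (0,0)=+0→X./OX/XO/XO*; (0,1)=+0→.X/OX/XO/XO
ply 3, O at X./OX/XO/XO | (0,1)=+0→XO/OX/XO/XO*
ply 4: XO/OX/XO/XO is terminal +0 (X); from ../.X/XO/XO depth 12

value(../.X/XO/XO, O) = 0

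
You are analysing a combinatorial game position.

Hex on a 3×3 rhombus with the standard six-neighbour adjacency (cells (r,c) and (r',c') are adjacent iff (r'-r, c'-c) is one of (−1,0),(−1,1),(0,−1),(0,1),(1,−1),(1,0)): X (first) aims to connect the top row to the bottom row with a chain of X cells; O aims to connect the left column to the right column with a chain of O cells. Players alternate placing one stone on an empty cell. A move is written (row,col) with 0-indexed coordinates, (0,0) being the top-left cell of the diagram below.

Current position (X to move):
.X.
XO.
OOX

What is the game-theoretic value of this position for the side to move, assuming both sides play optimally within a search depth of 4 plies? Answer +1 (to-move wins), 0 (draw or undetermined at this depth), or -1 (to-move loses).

[.X./XO./OOX] X move#1: (0,0):-1/XX./XO./OOX*, (0,2):-1/.XX/XO./OOX, (1,2):-1/.X./XOX/OOX
[XX./XO./OOX] O move#2: (0,2):+1/XXO/XO./OOX*, (1,2):+1/XX./XOO/OOX
[XXO/XO./OOX] end (terminal -1, X#3); searched .X./XO./OOX to 4

value(.X./XO./OOX, X) = -1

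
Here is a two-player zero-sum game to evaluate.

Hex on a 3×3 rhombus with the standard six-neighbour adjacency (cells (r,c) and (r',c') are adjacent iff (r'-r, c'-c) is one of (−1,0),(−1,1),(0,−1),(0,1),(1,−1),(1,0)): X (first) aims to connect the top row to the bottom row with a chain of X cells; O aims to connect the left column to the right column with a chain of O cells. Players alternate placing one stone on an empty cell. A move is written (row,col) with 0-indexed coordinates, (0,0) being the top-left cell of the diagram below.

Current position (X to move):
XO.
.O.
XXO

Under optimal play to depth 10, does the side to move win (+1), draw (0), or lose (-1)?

value(XO./.O./XXO, X) = +1

p1 X@[XO./.O./XXO]: (0,2)[XOX/.O./XXO]+1* (1,0)[XO./XO./XXO]+1 (1,2)[XO./.OX/XXO]+1
p2 O@[XOX/.O./XXO]: (1,0)[XOX/OO./XXO]-1* (1,2)[XOX/.OO/XXO]-1
p3 X@[XOX/OO./XXO]: (1,2)[XOX/OOX/XXO]+1*
p4 O@[XOX/OOX/XXO] terminal -1; root [XO./.O./XXO] d10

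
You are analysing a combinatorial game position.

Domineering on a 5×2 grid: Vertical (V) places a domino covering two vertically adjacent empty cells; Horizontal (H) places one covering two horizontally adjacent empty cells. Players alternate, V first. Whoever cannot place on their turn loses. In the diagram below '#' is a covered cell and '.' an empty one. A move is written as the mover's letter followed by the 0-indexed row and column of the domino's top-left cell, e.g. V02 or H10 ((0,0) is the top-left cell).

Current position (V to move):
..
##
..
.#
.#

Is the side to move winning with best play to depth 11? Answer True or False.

[../##/../.#/.#] V move#1: V20:-1/../##/#./##/.#*, V30:-1/../##/../##/##
[../##/#./##/.#] H move#2: H00:+1/##/##/#./##/.#*
[##/##/#./##/.#] end (terminal -1, V#3); searched ../##/../.#/.# to 11

V winning at [../##/../.#/.#]: False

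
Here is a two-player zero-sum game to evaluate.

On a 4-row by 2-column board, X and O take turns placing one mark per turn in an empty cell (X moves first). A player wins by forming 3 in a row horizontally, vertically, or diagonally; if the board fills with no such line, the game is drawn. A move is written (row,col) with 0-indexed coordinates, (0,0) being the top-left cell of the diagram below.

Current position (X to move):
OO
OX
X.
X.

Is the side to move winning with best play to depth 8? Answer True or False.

X winning at [OO/OX/X./X.]: False

p1 X@[OO/OX/X./X.]: (2,1)[OO/OX/XX/X.]+0* (3,1)[OO/OX/X./XX]+0
p2 O@[OO/OX/XX/X.]: (3,1)[OO/OX/XX/XO]+0*
p3 X@[OO/OX/XX/XO] terminal +0; root [OO/OX/X./X.] d8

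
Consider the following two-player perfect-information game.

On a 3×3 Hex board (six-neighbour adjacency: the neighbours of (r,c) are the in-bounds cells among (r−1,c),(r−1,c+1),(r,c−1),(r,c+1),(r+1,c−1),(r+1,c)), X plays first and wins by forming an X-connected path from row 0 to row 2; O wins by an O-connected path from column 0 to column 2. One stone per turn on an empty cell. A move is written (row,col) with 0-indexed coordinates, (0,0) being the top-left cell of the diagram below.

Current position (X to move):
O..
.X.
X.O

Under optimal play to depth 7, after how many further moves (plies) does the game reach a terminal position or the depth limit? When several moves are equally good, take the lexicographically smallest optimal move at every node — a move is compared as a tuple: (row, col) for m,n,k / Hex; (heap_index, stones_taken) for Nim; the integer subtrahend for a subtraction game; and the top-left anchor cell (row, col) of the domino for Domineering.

p1 X@[O../.X./X.O]: (0,1)[OX./.X./X.O]+1* (0,2)[O.X/.X./X.O]+1 (1,0)[O../XX./X.O]+1 (1,2)[O../.XX/X.O]+1 (2,1)[O../.X./XXO]+1
p2 O@[OX./.X./X.O] terminal -1; root [O../.X./X.O] d7

PV length from [O../.X./X.O]: 1 ply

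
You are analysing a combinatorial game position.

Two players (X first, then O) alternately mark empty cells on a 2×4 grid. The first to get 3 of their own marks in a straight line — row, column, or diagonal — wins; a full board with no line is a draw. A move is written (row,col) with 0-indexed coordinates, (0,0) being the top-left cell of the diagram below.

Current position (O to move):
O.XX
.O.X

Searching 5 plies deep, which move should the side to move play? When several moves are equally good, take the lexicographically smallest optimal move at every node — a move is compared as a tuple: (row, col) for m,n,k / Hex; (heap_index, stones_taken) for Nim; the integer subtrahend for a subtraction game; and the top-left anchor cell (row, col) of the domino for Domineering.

O's best at [O.XX/.O.X]: (0,1)

[O.XX/.O.X] O move#1: (0,1):+0/OOXX/.O.X*, (1,0):-1/O.XX/OO.X, (1,2):-1/O.XX/.OOX
[OOXX/.O.X] X move#2: (1,0):+0/OOXX/XO.X*, (1,2):+0/OOXX/.OXX
[OOXX/XO.X] O move#3: (1,2):+0/OOXX/XOOX*
[OOXX/XOOX] end (terminal +0, X#4); searched O.XX/.O.X to 5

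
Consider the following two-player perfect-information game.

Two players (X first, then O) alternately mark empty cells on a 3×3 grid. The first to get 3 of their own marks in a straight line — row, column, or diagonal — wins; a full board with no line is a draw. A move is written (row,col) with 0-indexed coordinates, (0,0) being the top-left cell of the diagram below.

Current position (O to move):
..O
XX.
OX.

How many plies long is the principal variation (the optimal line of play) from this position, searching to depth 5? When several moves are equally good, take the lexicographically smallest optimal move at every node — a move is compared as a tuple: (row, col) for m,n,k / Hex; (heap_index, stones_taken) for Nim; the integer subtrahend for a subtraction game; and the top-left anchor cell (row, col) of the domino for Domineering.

[..O/XX./OX.] O move#1: (0,0):-1/O.O/XX./OX.*, (0,1):-1/.OO/XX./OX., (1,2):-1/..O/XXO/OX., (2,2):-1/..O/XX./OXO
[O.O/XX./OX.] X move#2: (0,1):+1/OXO/XX./OX.*, (1,2):+1/O.O/XXX/OX., (2,2):-1/O.O/XX./OXX
[OXO/XX./OX.] end (terminal -1, O#3); searched ..O/XX./OX. to 5

PV length from [..O/XX./OX.]: 2 plies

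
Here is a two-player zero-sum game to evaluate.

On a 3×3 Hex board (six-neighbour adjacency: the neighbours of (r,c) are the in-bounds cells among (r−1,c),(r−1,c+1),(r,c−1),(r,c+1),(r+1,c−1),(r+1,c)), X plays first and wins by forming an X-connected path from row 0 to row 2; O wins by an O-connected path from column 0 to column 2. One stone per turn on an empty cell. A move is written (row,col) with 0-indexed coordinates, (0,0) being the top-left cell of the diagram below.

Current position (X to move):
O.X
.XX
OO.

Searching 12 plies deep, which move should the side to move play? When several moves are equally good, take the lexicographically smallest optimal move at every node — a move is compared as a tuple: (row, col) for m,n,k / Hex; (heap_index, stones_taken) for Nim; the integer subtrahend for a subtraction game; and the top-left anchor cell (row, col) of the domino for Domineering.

X's best at [O.X/.XX/OO.]: (2,2)

ply 1, X at O.X/.XX/OO. | (0,1)=-1→OXX/.XX/OO.; (1,0)=-1→O.X/XXX/OO.; (2,2)=+1→O.X/.XX/OOX*
ply 2: O.X/.XX/OOX is terminal -1 (O); from O.X/.XX/OO. depth 12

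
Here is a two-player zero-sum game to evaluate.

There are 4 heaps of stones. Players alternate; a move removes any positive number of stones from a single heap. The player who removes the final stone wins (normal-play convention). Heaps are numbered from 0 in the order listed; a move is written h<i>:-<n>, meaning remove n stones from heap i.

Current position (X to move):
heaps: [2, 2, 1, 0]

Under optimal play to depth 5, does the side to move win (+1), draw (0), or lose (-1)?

value((2,2,1,0), X) = +1

p1 X@[(2,2,1,0)]: h0:-1[(1,2,1,0)]-1 h0:-2[(0,2,1,0)]-1 h1:-1[(2,1,1,0)]-1 h1:-2[(2,0,1,0)]-1 h2:-1[(2,2,0,0)]+1*
p2 O@[(2,2,0,0)]: h0:-1[(1,2,0,0)]-1* h0:-2[(0,2,0,0)]-1 h1:-1[(2,1,0,0)]-1 h1:-2[(2,0,0,0)]-1
p3 X@[(1,2,0,0)]: h0:-1[(0,2,0,0)]-1 h1:-1[(1,1,0,0)]+1* h1:-2[(1,0,0,0)]-1
p4 O@[(1,1,0,0)]: h0:-1[(0,1,0,0)]-1* h1:-1[(1,0,0,0)]-1
p5 X@[(0,1,0,0)]: h1:-1[(0,0,0,0)]+1*
p6 O@[(0,0,0,0)] terminal -1; root [(2,2,1,0)] d5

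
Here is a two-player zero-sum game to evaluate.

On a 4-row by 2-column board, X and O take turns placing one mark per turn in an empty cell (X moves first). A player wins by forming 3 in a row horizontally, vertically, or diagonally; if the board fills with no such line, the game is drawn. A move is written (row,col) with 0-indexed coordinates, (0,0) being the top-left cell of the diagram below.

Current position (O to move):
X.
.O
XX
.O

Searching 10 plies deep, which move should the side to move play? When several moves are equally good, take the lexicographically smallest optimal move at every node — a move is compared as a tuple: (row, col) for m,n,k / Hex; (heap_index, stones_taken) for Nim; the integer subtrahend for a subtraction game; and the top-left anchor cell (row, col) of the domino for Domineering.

O's best at [X./.O/XX/.O]: (1,0)

p1 O@[X./.O/XX/.O]: (0,1)[XO/.O/XX/.O]-1 (1,0)[X./OO/XX/.O]+0* (3,0)[X./.O/XX/OO]-1
p2 X@[X./OO/XX/.O]: (0,1)[XX/OO/XX/.O]+0* (3,0)[X./OO/XX/XO]+0
p3 O@[XX/OO/XX/.O]: (3,0)[XX/OO/XX/OO]+0*
p4 X@[XX/OO/XX/OO] terminal +0; root [X./.O/XX/.O] d10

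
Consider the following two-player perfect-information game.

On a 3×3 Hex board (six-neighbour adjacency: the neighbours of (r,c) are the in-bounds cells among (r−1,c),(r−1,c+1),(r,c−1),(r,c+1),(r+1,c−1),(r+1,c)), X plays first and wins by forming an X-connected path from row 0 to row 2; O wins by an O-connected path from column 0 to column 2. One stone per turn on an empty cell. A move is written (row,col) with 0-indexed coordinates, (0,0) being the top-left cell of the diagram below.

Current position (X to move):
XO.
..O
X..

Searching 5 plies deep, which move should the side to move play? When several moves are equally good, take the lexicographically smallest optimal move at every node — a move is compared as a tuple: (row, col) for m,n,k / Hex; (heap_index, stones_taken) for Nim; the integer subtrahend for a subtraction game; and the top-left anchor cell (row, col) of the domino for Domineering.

X's best at [XO./..O/X..]: (0,2)

p1 X@[XO./..O/X..]: (0,2)[XOX/..O/X..]+1* (1,0)[XO./X.O/X..]+1 (1,1)[XO./.XO/X..]+1 (2,1)[XO./..O/XX.]-1 (2,2)[XO./..O/X.X]-1
p2 O@[XOX/..O/X..]: (1,0)[XOX/O.O/X..]-1* (1,1)[XOX/.OO/X..]-1 (2,1)[XOX/..O/XO.]-1 (2,2)[XOX/..O/X.O]-1
p3 X@[XOX/O.O/X..]: (1,1)[XOX/OXO/X..]+1* (2,1)[XOX/O.O/XX.]-1 (2,2)[XOX/O.O/X.X]-1
p4 O@[XOX/OXO/X..] terminal -1; root [XO./..O/X..] d5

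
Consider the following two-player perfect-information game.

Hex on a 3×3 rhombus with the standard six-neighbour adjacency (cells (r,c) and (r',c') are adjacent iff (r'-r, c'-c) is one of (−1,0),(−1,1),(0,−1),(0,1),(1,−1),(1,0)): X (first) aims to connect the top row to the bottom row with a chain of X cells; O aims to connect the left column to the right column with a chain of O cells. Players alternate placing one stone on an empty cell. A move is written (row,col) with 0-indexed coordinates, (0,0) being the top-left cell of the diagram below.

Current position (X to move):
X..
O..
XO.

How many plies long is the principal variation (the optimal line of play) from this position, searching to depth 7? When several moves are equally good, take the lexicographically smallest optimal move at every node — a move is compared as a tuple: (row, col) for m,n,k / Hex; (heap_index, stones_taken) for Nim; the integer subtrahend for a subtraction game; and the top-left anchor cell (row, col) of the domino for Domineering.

PV length from [X../O../XO.]: 3 plies

[X../O../XO.] X move#1: (0,1):-1/XX./O../XO., (0,2):-1/X.X/O../XO., (1,1):+1/X../OX./XO.*, (1,2):-1/X../O.X/XO., (2,2):-1/X../O../XOX
[X../OX./XO.] O move#2: (0,1):-1/XO./OX./XO.*, (0,2):-1/X.O/OX./XO., (1,2):-1/X../OXO/XO., (2,2):-1/X../OX./XOO
[XO./OX./XO.] X move#3: (0,2):+1/XOX/OX./XO.*, (1,2):-1/XO./OXX/XO., (2,2):-1/XO./OX./XOX
[XOX/OX./XO.] end (terminal -1, O#4); searched X../O../XO. to 7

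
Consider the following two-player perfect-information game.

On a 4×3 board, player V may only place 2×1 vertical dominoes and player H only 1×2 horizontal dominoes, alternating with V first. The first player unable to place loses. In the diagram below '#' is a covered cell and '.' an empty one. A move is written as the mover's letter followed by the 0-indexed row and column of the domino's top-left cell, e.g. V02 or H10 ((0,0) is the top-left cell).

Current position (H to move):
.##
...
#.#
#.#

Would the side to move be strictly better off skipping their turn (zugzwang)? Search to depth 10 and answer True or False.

p1 H@[.##/.../#.#/#.#]: H10[.##/##./#.#/#.#]-1* H11[.##/.##/#.#/#.#]-1
p2 V@[.##/##./#.#/#.#]: V21[.##/##./###/###]+1*
p3 H@[.##/##./###/###] terminal -1; root [.##/.../#.#/#.#] d10
if H skipped the turn, V would face:
~ p1 V@[.##/.../#.#/#.#]: V00[###/#../#.#/#.#]+1* V11[.##/.#./###/#.#]+1 V21[.##/.../###/###]-1
~ p2 H@[###/#../#.#/#.#]: H11[###/###/#.#/#.#]-1*
~ p3 V@[###/###/#.#/#.#]: V21[###/###/###/###]+1*
~ p4 H@[###/###/###/###] terminal -1; root [.##/.../#.#/#.#] d10
compare (H): move=-1 vs pass=-1

zugzwang(.##/.../#.#/#.#, H) = False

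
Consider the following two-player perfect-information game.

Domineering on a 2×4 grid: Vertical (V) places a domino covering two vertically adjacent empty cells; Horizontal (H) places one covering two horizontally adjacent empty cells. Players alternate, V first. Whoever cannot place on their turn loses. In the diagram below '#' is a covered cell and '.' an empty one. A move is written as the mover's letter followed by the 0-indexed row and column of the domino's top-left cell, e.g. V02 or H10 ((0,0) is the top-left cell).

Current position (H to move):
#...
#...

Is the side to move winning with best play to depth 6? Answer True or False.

H winning at [#.../#...]: True

ply 1, H at #.../#... | H01=+1→###./#...*; H02=+1→#.##/#...; H11=+1→#.../###.; H12=+1→#.../#.##
ply 2, V at ###./#... | V03=-1→####/#..#*
ply 3, H at ####/#..# | H11=+1→####/####*
ply 4: ####/#### is terminal -1 (V); from #.../#... depth 6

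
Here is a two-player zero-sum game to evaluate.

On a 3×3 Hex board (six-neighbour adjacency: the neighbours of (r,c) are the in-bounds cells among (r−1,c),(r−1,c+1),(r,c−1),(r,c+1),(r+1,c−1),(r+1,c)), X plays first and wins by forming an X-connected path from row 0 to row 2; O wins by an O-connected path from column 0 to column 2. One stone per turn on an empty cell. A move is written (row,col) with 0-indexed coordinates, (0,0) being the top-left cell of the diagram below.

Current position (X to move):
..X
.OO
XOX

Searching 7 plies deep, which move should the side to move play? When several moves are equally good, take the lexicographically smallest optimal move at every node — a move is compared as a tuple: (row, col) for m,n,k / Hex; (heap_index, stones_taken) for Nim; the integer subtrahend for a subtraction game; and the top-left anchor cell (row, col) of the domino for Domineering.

ply 1, X at ..X/.OO/XOX | (0,0)=-1→X.X/.OO/XOX; (0,1)=-1→.XX/.OO/XOX; (1,0)=+1→..X/XOO/XOX*
ply 2, O at ..X/XOO/XOX | (0,0)=-1→O.X/XOO/XOX*; (0,1)=-1→.OX/XOO/XOX
ply 3, X at O.X/XOO/XOX | (0,1)=+1→OXX/XOO/XOX*
ply 4: OXX/XOO/XOX is terminal -1 (O); from ..X/.OO/XOX depth 7

X's best at [..X/.OO/XOX]: (1,0)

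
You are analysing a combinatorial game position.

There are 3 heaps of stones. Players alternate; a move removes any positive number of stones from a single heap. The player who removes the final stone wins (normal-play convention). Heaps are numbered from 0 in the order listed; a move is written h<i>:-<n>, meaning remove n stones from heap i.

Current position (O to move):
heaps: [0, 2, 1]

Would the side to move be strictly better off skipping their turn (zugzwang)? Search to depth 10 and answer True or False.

zugzwang((0,2,1), O) = False

p1 O@[(0,2,1)]: h1:-1[(0,1,1)]+1* h1:-2[(0,0,1)]-1 h2:-1[(0,2,0)]-1
p2 X@[(0,1,1)]: h1:-1[(0,0,1)]-1* h2:-1[(0,1,0)]-1
p3 O@[(0,0,1)]: h2:-1[(0,0,0)]+1*
p4 X@[(0,0,0)] terminal -1; root [(0,2,1)] d10
if O skipped the turn, X would face:
~ p1 X@[(0,2,1)]: h1:-1[(0,1,1)]+1* h1:-2[(0,0,1)]-1 h2:-1[(0,2,0)]-1
~ p2 O@[(0,1,1)]: h1:-1[(0,0,1)]-1* h2:-1[(0,1,0)]-1
~ p3 X@[(0,0,1)]: h2:-1[(0,0,0)]+1*
~ p4 O@[(0,0,0)] terminal -1; root [(0,2,1)] d10
compare (O): move=+1 vs pass=-1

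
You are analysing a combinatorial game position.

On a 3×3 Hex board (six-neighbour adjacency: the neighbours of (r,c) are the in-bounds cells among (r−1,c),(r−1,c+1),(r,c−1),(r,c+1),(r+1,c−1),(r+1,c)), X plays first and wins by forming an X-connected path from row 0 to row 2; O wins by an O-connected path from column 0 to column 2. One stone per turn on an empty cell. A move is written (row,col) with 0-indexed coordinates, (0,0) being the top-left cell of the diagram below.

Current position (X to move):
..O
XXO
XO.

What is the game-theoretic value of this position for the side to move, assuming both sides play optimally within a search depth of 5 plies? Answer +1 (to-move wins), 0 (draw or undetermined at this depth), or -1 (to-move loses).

value(..O/XXO/XO., X) = +1

p1 X@[..O/XXO/XO.]: (0,0)[X.O/XXO/XO.]+1* (0,1)[.XO/XXO/XO.]+1 (2,2)[..O/XXO/XOX]+1
p2 O@[X.O/XXO/XO.] terminal -1; root [..O/XXO/XO.] d5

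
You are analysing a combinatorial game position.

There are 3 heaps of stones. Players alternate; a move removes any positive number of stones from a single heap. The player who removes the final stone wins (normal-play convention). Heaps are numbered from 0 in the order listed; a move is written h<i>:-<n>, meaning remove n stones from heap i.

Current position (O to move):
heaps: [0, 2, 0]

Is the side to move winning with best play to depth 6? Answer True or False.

ply 1, O at (0,2,0) | h1:-1=-1→(0,1,0); h1:-2=+1→(0,0,0)*
ply 2: (0,0,0) is terminal -1 (X); from (0,2,0) depth 6

O winning at [(0,2,0)]: True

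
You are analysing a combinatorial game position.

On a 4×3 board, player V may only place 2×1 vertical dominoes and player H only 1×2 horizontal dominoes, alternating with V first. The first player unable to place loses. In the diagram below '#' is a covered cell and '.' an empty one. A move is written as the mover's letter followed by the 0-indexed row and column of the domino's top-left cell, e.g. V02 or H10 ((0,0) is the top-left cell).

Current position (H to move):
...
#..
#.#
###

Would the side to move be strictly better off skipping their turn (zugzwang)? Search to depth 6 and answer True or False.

p1 H@[.../#../#.#/###]: H00[##./#../#.#/###]-1 H01[.##/#../#.#/###]-1 H11[.../###/#.#/###]+1*
p2 V@[.../###/#.#/###] terminal -1; root [.../#../#.#/###] d6
suppose H passes — search the same position with V to move:
pass> p1 V@[.../#../#.#/###]: V01[.#./##./#.#/###]+1* V02[..#/#.#/#.#/###]+1 V11[.../##./###/###]-1
pass> p2 H@[.#./##./#.#/###] terminal -1; root [.../#../#.#/###] d6
for H: play +1, pass -1

zugzwang(.../#../#.#/###, H) = False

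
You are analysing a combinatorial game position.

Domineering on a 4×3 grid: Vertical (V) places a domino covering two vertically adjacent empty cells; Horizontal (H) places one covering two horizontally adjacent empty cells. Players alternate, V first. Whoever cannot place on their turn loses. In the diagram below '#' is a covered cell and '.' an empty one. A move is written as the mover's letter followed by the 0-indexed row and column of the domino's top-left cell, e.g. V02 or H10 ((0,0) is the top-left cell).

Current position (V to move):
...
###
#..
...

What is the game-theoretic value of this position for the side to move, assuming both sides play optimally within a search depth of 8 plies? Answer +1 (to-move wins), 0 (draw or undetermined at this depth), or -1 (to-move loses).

value(.../###/#../..., V) = +1

p1 V@[.../###/#../...]: V21[.../###/##./.#.]+1* V22[.../###/#.#/..#]-1
p2 H@[.../###/##./.#.]: H00[##./###/##./.#.]-1* H01[.##/###/##./.#.]-1
p3 V@[##./###/##./.#.]: V22[##./###/###/.##]+1*
p4 H@[##./###/###/.##] terminal -1; root [.../###/#../...] d8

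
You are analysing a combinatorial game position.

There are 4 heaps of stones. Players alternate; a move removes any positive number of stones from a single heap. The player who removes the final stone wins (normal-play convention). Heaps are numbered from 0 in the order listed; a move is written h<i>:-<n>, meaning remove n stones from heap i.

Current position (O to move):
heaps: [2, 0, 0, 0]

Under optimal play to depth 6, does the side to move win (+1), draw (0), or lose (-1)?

value((2,0,0,0), O) = +1

p1 O@[(2,0,0,0)]: h0:-1[(1,0,0,0)]-1 h0:-2[(0,0,0,0)]+1*
p2 X@[(0,0,0,0)] terminal -1; root [(2,0,0,0)] d6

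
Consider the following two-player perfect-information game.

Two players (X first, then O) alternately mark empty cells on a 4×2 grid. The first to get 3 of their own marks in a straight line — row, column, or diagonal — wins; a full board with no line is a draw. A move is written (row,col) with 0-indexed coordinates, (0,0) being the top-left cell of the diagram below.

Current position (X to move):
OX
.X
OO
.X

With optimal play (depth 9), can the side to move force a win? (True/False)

[OX/.X/OO/.X] X move#1: (1,0):+0/OX/XX/OO/.X*, (3,0):-1/OX/.X/OO/XX
[OX/XX/OO/.X] O move#2: (3,0):+0/OX/XX/OO/OX*
[OX/XX/OO/OX] end (terminal +0, X#3); searched OX/.X/OO/.X to 9

X winning at [OX/.X/OO/.X]: False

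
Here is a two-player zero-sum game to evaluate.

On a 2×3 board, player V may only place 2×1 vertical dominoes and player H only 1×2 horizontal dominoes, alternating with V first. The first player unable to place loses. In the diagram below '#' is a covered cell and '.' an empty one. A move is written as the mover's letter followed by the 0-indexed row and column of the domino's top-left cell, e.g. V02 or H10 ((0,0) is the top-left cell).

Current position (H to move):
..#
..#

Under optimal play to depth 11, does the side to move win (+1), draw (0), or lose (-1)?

ply 1, H at ..#/..# | H00=+1→###/..#*; H10=+1→..#/###
ply 2: ###/..# is terminal -1 (V); from ..#/..# depth 11

value(..#/..#, H) = +1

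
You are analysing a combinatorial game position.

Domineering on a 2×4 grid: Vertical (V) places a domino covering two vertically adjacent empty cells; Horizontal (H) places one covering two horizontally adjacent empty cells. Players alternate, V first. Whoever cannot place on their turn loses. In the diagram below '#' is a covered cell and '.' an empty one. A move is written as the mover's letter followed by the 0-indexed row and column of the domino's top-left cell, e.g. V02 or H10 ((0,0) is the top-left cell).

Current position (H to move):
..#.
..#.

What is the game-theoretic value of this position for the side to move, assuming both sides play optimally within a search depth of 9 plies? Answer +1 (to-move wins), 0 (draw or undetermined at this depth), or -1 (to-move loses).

p1 H@[..#./..#.]: H00[###./..#.]+1* H10[..#./###.]+1
p2 V@[###./..#.]: V03[####/..##]-1*
p3 H@[####/..##]: H10[####/####]+1*
p4 V@[####/####] terminal -1; root [..#./..#.] d9

value(..#./..#., H) = +1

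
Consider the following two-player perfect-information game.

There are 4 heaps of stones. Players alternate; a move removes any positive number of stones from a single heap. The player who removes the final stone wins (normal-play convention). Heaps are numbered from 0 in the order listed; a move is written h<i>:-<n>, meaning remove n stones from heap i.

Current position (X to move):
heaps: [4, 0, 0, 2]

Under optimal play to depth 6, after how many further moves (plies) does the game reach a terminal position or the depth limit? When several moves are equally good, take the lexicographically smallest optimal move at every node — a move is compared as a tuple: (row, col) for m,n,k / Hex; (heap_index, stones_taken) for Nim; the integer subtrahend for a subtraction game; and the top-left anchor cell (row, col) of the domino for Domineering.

PV length from [(4,0,0,2)]: 5 plies

ply 1, X at (4,0,0,2) | h0:-1=-1→(3,0,0,2); h0:-2=+1→(2,0,0,2)*; h0:-3=-1→(1,0,0,2); h0:-4=-1→(0,0,0,2); h3:-1=-1→(4,0,0,1); h3:-2=-1→(4,0,0,0)
ply 2, O at (2,0,0,2) | h0:-1=-1→(1,0,0,2)*; h0:-2=-1→(0,0,0,2); h3:-1=-1→(2,0,0,1); h3:-2=-1→(2,0,0,0)
ply 3, X at (1,0,0,2) | h0:-1=-1→(0,0,0,2); h3:-1=+1→(1,0,0,1)*; h3:-2=-1→(1,0,0,0)
ply 4, O at (1,0,0,1) | h0:-1=-1→(0,0,0,1)*; h3:-1=-1→(1,0,0,0)
ply 5, X at (0,0,0,1) | h3:-1=+1→(0,0,0,0)*
ply 6: (0,0,0,0) is terminal -1 (O); from (4,0,0,2) depth 6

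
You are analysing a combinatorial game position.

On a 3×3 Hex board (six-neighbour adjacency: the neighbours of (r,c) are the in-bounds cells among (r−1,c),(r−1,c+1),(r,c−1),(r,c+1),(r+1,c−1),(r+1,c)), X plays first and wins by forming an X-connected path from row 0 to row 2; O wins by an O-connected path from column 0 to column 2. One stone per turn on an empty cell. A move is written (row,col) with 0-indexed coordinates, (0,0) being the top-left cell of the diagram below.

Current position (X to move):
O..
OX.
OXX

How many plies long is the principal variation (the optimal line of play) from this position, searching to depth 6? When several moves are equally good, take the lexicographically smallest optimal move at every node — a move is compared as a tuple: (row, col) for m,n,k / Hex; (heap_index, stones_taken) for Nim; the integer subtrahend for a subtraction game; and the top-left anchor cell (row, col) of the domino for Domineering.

PV length from [O../OX./OXX]: 1 ply

[O../OX./OXX] X move#1: (0,1):+1/OX./OX./OXX*, (0,2):+1/O.X/OX./OXX, (1,2):+1/O../OXX/OXX
[OX./OX./OXX] end (terminal -1, O#2); searched O../OX./OXX to 6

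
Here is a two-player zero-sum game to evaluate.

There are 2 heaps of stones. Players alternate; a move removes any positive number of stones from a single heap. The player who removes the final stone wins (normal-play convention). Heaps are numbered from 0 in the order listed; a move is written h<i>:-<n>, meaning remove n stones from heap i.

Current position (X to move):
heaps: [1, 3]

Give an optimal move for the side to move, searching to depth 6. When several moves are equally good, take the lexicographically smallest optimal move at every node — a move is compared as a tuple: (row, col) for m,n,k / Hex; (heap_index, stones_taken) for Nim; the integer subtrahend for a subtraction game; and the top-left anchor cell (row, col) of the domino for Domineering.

X's best at [(1,3)]: h1:-2

ply 1, X at (1,3) | h0:-1=-1→(0,3); h1:-1=-1→(1,2); h1:-2=+1→(1,1)*; h1:-3=-1→(1,0)
ply 2, O at (1,1) | h0:-1=-1→(0,1)*; h1:-1=-1→(1,0)
ply 3, X at (0,1) | h1:-1=+1→(0,0)*
ply 4: (0,0) is terminal -1 (O); from (1,3) depth 6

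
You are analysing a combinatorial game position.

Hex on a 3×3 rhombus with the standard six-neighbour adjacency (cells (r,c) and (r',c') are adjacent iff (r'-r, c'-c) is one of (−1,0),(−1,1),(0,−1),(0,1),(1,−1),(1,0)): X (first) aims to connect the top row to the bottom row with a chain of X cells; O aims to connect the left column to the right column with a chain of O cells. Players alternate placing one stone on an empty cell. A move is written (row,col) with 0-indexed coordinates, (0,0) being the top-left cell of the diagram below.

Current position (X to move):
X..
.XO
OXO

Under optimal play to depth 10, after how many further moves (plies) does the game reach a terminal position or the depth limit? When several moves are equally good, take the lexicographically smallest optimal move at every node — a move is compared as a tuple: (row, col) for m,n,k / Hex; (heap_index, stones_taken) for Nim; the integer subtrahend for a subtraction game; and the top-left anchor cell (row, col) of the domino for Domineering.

PV length from [X../.XO/OXO]: 1 ply

p1 X@[X../.XO/OXO]: (0,1)[XX./.XO/OXO]+1* (0,2)[X.X/.XO/OXO]+1 (1,0)[X../XXO/OXO]+1
p2 O@[XX./.XO/OXO] terminal -1; root [X../.XO/OXO] d10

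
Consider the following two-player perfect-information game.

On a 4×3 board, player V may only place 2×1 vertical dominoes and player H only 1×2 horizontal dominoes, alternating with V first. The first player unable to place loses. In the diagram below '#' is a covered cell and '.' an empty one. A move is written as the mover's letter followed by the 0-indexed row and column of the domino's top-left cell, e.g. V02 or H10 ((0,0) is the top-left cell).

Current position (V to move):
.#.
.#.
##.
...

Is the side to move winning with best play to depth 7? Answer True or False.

ply 1, V at .#./.#./##./... | V00=+1→##./##./##./...*; V02=+1→.##/.##/##./...; V12=+1→.#./.##/###/...; V22=+1→.#./.#./###/..#
ply 2, H at ##./##./##./... | H30=-1→##./##./##./##.*; H31=-1→##./##./##./.##
ply 3, V at ##./##./##./##. | V02=+1→###/###/##./##.*; V12=+1→##./###/###/##.; V22=+1→##./##./###/###
ply 4: ###/###/##./##. is terminal -1 (H); from .#./.#./##./... depth 7

V winning at [.#./.#./##./...]: True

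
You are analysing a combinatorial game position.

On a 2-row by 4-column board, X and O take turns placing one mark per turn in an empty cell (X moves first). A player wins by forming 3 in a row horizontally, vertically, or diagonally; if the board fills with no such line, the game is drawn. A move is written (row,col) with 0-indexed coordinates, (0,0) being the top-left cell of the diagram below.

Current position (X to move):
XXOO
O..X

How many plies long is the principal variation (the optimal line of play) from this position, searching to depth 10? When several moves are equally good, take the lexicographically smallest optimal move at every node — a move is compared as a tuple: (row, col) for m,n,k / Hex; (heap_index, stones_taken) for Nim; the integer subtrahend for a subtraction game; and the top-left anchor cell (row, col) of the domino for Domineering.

[XXOO/O..X] X move#1: (1,1):+0/XXOO/OX.X*, (1,2):+0/XXOO/O.XX
[XXOO/OX.X] O move#2: (1,2):+0/XXOO/OXOX*
[XXOO/OXOX] end (terminal +0, X#3); searched XXOO/O..X to 10

PV length from [XXOO/O..X]: 2 plies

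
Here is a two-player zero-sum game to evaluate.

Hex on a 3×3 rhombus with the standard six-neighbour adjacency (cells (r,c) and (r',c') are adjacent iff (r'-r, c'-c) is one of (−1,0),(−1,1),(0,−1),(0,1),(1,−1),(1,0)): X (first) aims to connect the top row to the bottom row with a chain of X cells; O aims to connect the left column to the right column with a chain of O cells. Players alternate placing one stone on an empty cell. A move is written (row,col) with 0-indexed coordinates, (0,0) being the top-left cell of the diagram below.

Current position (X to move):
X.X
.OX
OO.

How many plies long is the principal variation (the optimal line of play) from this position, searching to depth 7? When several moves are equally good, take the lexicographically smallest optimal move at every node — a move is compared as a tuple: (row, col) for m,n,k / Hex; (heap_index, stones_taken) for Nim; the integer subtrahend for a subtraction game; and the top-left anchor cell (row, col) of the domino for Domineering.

PV length from [X.X/.OX/OO.]: 1 ply

p1 X@[X.X/.OX/OO.]: (0,1)[XXX/.OX/OO.]-1 (1,0)[X.X/XOX/OO.]-1 (2,2)[X.X/.OX/OOX]+1*
p2 O@[X.X/.OX/OOX] terminal -1; root [X.X/.OX/OO.] d7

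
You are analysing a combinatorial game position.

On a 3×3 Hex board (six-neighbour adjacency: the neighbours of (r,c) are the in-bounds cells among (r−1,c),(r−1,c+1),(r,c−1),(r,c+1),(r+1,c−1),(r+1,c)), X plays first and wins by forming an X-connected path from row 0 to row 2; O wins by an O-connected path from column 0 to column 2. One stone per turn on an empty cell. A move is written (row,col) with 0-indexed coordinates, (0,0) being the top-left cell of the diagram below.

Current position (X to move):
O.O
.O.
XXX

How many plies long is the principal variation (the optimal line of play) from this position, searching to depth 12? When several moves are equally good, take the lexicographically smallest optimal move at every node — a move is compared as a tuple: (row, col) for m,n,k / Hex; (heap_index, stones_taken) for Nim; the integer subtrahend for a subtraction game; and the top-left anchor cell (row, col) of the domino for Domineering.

PV length from [O.O/.O./XXX]: 2 plies

p1 X@[O.O/.O./XXX]: (0,1)[OXO/.O./XXX]-1* (1,0)[O.O/XO./XXX]-1 (1,2)[O.O/.OX/XXX]-1
p2 O@[OXO/.O./XXX]: (1,0)[OXO/OO./XXX]+1* (1,2)[OXO/.OO/XXX]-1
p3 X@[OXO/OO./XXX] terminal -1; root [O.O/.O./XXX] d12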